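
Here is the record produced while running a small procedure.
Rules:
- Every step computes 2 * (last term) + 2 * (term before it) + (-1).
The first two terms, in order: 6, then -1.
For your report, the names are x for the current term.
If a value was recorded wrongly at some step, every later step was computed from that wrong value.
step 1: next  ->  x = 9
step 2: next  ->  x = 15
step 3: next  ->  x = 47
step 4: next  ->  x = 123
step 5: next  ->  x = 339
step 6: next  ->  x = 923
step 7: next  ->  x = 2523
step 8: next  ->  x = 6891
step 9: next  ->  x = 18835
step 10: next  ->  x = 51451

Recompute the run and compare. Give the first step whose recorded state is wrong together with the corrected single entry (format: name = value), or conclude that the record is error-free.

step 1: x = 2*(-1) + (2)*(6) + (-1) = 9 -> no discrepancy
step 2: x = 2*(9) + (2)*(-1) + (-1) = 15 -> consistent with the record
step 3: x = 2*(15) + (2)*(9) + (-1) = 47 -> exactly as logged
step 4: x = 2*(47) + (2)*(15) + (-1) = 123 -> same as recorded
step 5: x = 2*(123) + (2)*(47) + (-1) = 339 -> confirmed correct
step 6: x = 2*(339) + (2)*(123) + (-1) = 923 -> no discrepancy
step 7: x = 2*(923) + (2)*(339) + (-1) = 2523 -> consistent with the record
step 8: x = 2*(2523) + (2)*(923) + (-1) = 6891 -> checks out
step 9: x = 2*(6891) + (2)*(2523) + (-1) = 18827 -> the record disagrees here
That makes step 9 the first incorrect line — x = 18827 is what it should show.

step 9, x = 18827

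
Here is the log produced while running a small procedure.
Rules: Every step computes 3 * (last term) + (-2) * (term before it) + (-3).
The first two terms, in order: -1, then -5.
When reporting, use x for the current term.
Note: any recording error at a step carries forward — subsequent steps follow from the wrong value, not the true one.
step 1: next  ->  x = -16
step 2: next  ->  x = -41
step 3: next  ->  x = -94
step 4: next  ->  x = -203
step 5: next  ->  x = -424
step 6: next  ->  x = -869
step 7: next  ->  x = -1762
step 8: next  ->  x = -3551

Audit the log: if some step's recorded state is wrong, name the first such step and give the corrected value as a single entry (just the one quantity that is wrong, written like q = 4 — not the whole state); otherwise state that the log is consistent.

Step 1: x = 3*(-5) + (-2)*(-1) + (-3) = -16 — same as recorded.
Step 2: x = 3*(-16) + (-2)*(-5) + (-3) = -41 — matches.
Step 3: x = 3*(-41) + (-2)*(-16) + (-3) = -94 — verified.
Step 4: x = 3*(-94) + (-2)*(-41) + (-3) = -203 — exactly as logged.
Step 5: x = 3*(-203) + (-2)*(-94) + (-3) = -424 — no discrepancy.
Step 6: x = 3*(-424) + (-2)*(-203) + (-3) = -869 — same as recorded.
Step 7: x = 3*(-869) + (-2)*(-424) + (-3) = -1762 — no discrepancy.
Step 8: x = 3*(-1762) + (-2)*(-869) + (-3) = -3551 — no discrepancy.
Each recorded entry agrees with the recomputation.

no error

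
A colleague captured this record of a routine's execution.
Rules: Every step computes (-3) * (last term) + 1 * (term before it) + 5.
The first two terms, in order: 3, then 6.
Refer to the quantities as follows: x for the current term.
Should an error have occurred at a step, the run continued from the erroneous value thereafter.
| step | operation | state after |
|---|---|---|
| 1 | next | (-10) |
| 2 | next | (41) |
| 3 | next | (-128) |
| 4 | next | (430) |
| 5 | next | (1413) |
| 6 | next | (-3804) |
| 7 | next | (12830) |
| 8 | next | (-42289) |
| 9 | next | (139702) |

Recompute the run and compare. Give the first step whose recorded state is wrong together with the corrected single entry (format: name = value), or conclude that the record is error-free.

Step 1: x = -3*(6) + (1)*(3) + (5) = -10 — consistent with the record.
Step 2: x = -3*(-10) + (1)*(6) + (5) = 41 — confirmed correct.
Step 3: x = -3*(41) + (1)*(-10) + (5) = -128 — exactly as logged.
Step 4: x = -3*(-128) + (1)*(41) + (5) = 430 — no discrepancy.
Step 5: x = -3*(430) + (1)*(-128) + (5) = -1413 — the record has a different value.
Step 5 is the first one off; corrected, x = -1413.

step 5, x = -1413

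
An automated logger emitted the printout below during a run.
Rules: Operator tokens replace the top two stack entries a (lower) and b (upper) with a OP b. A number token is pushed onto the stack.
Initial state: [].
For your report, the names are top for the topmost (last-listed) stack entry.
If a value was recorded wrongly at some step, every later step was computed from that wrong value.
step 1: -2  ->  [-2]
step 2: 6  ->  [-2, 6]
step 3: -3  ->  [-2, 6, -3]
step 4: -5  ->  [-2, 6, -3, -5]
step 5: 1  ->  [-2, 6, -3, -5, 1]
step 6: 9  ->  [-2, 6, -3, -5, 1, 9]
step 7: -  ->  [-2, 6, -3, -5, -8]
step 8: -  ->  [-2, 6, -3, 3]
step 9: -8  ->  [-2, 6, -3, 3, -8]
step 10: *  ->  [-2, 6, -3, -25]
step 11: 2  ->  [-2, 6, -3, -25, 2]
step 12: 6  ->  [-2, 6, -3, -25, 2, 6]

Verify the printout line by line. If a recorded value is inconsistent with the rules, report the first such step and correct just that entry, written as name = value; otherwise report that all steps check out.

1. push -2: top = -2 (no discrepancy)
2. push 6: top = 6 (in agreement)
3. push -3: top = -3 (agrees with the printout)
4. push -5: top = -5 (agrees with the printout)
5. push 1: top = 1 (verified)
6. push 9: top = 9 (verified)
7. 1 - 9 = -8 (confirmed correct)
8. -5 - -8 = 3 (confirmed correct)
9. push -8: top = -8 (verified)
10. 3 * -8 = -24 (the printout has a different value)
So the first discrepancy is step 10, where the right value is top = -24.

step 10, top = -24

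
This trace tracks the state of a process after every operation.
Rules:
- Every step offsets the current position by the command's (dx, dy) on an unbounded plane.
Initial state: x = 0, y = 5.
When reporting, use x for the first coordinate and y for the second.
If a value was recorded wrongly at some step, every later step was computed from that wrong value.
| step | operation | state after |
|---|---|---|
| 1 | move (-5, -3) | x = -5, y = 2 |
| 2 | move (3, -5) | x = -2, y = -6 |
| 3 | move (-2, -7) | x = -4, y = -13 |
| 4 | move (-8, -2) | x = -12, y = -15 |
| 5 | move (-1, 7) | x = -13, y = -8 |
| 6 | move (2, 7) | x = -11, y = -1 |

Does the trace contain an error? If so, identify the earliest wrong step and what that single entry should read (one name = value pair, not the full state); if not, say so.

Step 1: x = 0 + (-5) = -5, y = 5 + (-3) = 2 — agrees with the trace.
Step 2: x = -5 + (3) = -2, y = 2 + (-5) = -3 — the recorded entry deviates here.
First deviation found at step 2; the corrected entry is y = -3.

step 2, y = -3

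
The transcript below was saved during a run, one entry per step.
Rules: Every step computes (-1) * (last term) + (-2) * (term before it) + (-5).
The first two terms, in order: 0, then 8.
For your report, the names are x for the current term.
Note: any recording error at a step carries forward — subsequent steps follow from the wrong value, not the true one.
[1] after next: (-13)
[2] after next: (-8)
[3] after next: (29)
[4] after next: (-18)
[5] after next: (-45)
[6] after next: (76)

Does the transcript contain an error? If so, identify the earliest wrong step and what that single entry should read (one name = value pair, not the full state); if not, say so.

Step 1: x = -1*(8) + (-2)*(0) + (-5) = -13 — exactly as logged.
Step 2: x = -1*(-13) + (-2)*(8) + (-5) = -8 — same as recorded.
Step 3: x = -1*(-8) + (-2)*(-13) + (-5) = 29 — agrees with the transcript.
Step 4: x = -1*(29) + (-2)*(-8) + (-5) = -18 — matches.
Step 5: x = -1*(-18) + (-2)*(29) + (-5) = -45 — agrees with the transcript.
Step 6: x = -1*(-45) + (-2)*(-18) + (-5) = 76 — consistent with the transcript.
The recomputation confirms every line.

no error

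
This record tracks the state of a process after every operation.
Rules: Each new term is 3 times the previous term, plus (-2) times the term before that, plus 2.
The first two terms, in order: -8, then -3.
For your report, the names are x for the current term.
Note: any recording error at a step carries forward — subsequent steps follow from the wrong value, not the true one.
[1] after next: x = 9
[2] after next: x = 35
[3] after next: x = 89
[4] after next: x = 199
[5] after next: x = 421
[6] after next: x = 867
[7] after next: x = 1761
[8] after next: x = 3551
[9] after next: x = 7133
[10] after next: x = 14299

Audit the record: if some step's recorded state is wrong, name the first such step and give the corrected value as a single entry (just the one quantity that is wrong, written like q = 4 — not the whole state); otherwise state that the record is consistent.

Recomputing the run from the initial state:
step 1: x = 9
step 2: x = 35
step 3: x = 89
step 4: x = 199
step 5: x = 421
step 6: x = 867
step 7: x = 1761
step 8: x = 3551
step 9: x = 7133
step 10: x = 14299
This matches the record at every step.

no error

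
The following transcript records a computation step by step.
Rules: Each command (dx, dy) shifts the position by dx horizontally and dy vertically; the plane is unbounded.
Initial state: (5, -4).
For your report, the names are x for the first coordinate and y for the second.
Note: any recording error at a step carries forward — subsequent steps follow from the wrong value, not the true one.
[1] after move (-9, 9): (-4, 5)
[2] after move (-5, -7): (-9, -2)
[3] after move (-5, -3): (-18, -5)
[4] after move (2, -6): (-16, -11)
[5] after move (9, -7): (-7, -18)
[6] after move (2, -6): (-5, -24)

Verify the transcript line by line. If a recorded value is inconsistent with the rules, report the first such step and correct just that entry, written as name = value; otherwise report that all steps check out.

step 3, x = -14

Recomputing the run from the initial state:
step 1: x = -4, y = 5
step 2: x = -9, y = -2
step 3: x = -14, y = -5
step 4: x = -12, y = -11
step 5: x = -3, y = -18
step 6: x = -1, y = -24
The first disagreement with the transcript is at step 3, where the value should be x = -14.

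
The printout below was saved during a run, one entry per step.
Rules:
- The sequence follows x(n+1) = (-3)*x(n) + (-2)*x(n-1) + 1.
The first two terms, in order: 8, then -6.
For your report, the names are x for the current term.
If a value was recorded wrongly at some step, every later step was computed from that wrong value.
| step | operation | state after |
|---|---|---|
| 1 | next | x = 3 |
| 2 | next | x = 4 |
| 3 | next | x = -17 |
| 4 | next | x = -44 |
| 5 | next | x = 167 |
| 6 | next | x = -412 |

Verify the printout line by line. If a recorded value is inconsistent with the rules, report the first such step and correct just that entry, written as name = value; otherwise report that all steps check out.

step 4, x = 44

Recomputing the run from the initial state:
step 1: x = 3
step 2: x = 4
step 3: x = -17
step 4: x = 44
step 5: x = -97
step 6: x = 204
The first disagreement with the printout is at step 4, where the value should be x = 44.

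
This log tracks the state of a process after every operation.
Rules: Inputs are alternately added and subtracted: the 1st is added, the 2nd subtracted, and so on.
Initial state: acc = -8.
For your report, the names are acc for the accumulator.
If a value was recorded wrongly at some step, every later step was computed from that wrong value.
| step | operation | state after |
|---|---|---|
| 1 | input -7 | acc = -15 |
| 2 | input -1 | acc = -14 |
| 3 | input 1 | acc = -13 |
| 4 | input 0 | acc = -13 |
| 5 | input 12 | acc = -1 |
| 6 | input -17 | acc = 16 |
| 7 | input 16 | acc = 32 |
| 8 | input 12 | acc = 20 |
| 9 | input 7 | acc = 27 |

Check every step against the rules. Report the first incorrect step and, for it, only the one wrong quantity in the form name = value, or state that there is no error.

Step 1: acc = -8 + -7 = -15 — agrees with the log.
Step 2: acc = -15 - -1 = -14 — agrees with the log.
Step 3: acc = -14 + 1 = -13 — verified.
Step 4: acc = -13 - 0 = -13 — consistent with the log.
Step 5: acc = -13 + 12 = -1 — agrees with the log.
Step 6: acc = -1 - -17 = 16 — verified.
Step 7: acc = 16 + 16 = 32 — consistent with the log.
Step 8: acc = 32 - 12 = 20 — same as recorded.
Step 9: acc = 20 + 7 = 27 — verified.
All entries verified; no error found.

no error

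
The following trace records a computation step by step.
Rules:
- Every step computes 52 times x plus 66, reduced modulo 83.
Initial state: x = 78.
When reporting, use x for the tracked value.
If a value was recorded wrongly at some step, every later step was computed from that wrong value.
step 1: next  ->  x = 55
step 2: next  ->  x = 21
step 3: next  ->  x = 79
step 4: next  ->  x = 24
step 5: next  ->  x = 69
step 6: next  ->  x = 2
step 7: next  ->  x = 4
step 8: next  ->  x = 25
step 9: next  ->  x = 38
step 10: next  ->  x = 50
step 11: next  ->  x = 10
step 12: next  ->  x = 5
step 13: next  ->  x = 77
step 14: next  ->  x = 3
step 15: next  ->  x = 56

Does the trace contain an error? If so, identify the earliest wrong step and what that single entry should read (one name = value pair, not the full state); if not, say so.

no error

step 1: x = (52*78 + 66) mod 83 = 55 -> exactly as logged
step 2: x = (52*55 + 66) mod 83 = 21 -> agrees with the trace
step 3: x = (52*21 + 66) mod 83 = 79 -> checks out
step 4: x = (52*79 + 66) mod 83 = 24 -> matches
step 5: x = (52*24 + 66) mod 83 = 69 -> agrees with the trace
step 6: x = (52*69 + 66) mod 83 = 2 -> agrees with the trace
step 7: x = (52*2 + 66) mod 83 = 4 -> same as recorded
step 8: x = (52*4 + 66) mod 83 = 25 -> no discrepancy
step 9: x = (52*25 + 66) mod 83 = 38 -> verified
step 10: x = (52*38 + 66) mod 83 = 50 -> consistent with the trace
step 11: x = (52*50 + 66) mod 83 = 10 -> checks out
step 12: x = (52*10 + 66) mod 83 = 5 -> verified
step 13: x = (52*5 + 66) mod 83 = 77 -> exactly as logged
step 14: x = (52*77 + 66) mod 83 = 3 -> in agreement
step 15: x = (52*3 + 66) mod 83 = 56 -> checks out
Each recorded entry agrees with the recomputation.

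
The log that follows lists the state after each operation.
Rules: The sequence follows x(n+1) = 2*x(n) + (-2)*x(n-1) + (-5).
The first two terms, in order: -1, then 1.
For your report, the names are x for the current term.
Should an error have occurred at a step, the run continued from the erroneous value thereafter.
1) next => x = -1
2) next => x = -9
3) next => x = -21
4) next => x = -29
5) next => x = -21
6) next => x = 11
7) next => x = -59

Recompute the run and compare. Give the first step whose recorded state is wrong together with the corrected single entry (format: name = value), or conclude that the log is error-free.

Recomputing the run from the initial state:
step 1: x = -1
step 2: x = -9
step 3: x = -21
step 4: x = -29
step 5: x = -21
step 6: x = 11
step 7: x = 59
The first disagreement with the log is at step 7, where the value should be x = 59.

step 7, x = 59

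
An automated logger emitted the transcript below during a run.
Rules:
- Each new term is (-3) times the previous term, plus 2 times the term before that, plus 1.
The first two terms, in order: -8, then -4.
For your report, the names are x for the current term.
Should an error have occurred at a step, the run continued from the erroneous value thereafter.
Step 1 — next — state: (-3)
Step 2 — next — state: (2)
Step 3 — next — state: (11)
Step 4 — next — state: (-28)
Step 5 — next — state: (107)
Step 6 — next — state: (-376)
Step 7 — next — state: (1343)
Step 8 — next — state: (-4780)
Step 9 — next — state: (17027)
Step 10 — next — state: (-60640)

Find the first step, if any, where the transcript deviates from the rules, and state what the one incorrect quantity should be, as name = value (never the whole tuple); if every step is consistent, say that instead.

step 3, x = -11

Step 1: x = -3*(-4) + (2)*(-8) + (1) = -3 — confirmed correct.
Step 2: x = -3*(-3) + (2)*(-4) + (1) = 2 — consistent with the transcript.
Step 3: x = -3*(2) + (2)*(-3) + (1) = -11 — the transcript disagrees here.
First incorrect step: 3; the correct value is x = -11.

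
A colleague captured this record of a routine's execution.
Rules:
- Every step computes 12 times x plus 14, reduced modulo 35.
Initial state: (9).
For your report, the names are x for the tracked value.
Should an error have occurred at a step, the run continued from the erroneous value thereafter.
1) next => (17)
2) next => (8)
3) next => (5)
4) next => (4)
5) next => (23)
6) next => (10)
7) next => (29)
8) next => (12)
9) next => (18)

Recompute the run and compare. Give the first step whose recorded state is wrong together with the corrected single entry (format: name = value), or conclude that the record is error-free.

step 5, x = 27

Step 1: x = (12*9 + 14) mod 35 = 17 — agrees with the record.
Step 2: x = (12*17 + 14) mod 35 = 8 — exactly as logged.
Step 3: x = (12*8 + 14) mod 35 = 5 — matches.
Step 4: x = (12*5 + 14) mod 35 = 4 — confirmed correct.
Step 5: x = (12*4 + 14) mod 35 = 27 — the record has a different value.
First deviation found at step 5; the corrected entry is x = 27.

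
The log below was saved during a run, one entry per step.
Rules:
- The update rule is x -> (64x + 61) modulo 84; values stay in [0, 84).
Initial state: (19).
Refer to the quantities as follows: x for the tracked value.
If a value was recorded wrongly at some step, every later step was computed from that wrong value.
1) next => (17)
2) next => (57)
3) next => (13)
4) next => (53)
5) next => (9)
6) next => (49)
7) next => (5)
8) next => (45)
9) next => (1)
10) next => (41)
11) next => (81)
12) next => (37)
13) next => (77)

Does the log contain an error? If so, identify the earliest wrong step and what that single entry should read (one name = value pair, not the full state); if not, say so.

1. x = (64*19 + 61) mod 84 = 17 (verified)
2. x = (64*17 + 61) mod 84 = 57 (matches)
3. x = (64*57 + 61) mod 84 = 13 (no discrepancy)
4. x = (64*13 + 61) mod 84 = 53 (in agreement)
5. x = (64*53 + 61) mod 84 = 9 (verified)
6. x = (64*9 + 61) mod 84 = 49 (no discrepancy)
7. x = (64*49 + 61) mod 84 = 5 (confirmed correct)
8. x = (64*5 + 61) mod 84 = 45 (checks out)
9. x = (64*45 + 61) mod 84 = 1 (matches)
10. x = (64*1 + 61) mod 84 = 41 (no discrepancy)
11. x = (64*41 + 61) mod 84 = 81 (same as recorded)
12. x = (64*81 + 61) mod 84 = 37 (same as recorded)
13. x = (64*37 + 61) mod 84 = 77 (checks out)
All steps check out; nothing to correct.

no error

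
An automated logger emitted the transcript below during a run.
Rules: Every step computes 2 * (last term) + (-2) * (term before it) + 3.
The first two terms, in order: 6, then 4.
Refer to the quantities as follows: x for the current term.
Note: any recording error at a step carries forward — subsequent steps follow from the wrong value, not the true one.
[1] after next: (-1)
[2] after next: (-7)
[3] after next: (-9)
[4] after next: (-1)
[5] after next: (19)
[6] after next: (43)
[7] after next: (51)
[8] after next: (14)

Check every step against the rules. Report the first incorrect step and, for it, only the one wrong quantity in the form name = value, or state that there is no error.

step 8, x = 19

step 1: x = 2*(4) + (-2)*(6) + (3) = -1 -> matches
step 2: x = 2*(-1) + (-2)*(4) + (3) = -7 -> no discrepancy
step 3: x = 2*(-7) + (-2)*(-1) + (3) = -9 -> checks out
step 4: x = 2*(-9) + (-2)*(-7) + (3) = -1 -> verified
step 5: x = 2*(-1) + (-2)*(-9) + (3) = 19 -> no discrepancy
step 6: x = 2*(19) + (-2)*(-1) + (3) = 43 -> no discrepancy
step 7: x = 2*(43) + (-2)*(19) + (3) = 51 -> agrees with the transcript
step 8: x = 2*(51) + (-2)*(43) + (3) = 19 -> a discrepancy with the transcript
Conclusion: step 8 carries the first error; the entry should be x = 19.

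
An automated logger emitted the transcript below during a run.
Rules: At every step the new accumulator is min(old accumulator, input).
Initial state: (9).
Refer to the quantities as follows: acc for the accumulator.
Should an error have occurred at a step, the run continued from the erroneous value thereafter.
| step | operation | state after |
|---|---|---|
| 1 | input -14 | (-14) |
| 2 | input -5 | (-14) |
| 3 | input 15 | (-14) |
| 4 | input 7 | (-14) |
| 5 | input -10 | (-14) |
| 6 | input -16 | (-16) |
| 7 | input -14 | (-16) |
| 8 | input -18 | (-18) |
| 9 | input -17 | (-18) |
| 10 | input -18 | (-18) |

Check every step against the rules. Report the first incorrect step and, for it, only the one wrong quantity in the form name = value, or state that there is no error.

no error

Step 1: acc = min(9, -14) = -14 — exactly as logged.
Step 2: acc = min(-14, -5) = -14 — same as recorded.
Step 3: acc = min(-14, 15) = -14 — in agreement.
Step 4: acc = min(-14, 7) = -14 — in agreement.
Step 5: acc = min(-14, -10) = -14 — verified.
Step 6: acc = min(-14, -16) = -16 — consistent with the transcript.
Step 7: acc = min(-16, -14) = -16 — matches.
Step 8: acc = min(-16, -18) = -18 — no discrepancy.
Step 9: acc = min(-18, -17) = -18 — matches.
Step 10: acc = min(-18, -18) = -18 — exactly as logged.
The whole run recomputes cleanly — no discrepancies.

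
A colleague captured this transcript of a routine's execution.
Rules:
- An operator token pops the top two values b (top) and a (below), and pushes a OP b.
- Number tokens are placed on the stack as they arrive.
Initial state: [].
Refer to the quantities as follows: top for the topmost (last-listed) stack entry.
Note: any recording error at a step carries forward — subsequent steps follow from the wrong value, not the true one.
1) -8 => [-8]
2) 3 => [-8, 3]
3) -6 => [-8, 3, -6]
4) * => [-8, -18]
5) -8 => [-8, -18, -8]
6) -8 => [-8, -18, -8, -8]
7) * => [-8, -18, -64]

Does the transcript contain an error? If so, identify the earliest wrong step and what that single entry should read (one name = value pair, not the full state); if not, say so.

step 7, top = 64

Recomputing the run from the initial state:
step 1: [-8]
step 2: [-8, 3]
step 3: [-8, 3, -6]
step 4: [-8, -18]
step 5: [-8, -18, -8]
step 6: [-8, -18, -8, -8]
step 7: [-8, -18, 64]
The first disagreement with the transcript is at step 7, where the value should be top = 64.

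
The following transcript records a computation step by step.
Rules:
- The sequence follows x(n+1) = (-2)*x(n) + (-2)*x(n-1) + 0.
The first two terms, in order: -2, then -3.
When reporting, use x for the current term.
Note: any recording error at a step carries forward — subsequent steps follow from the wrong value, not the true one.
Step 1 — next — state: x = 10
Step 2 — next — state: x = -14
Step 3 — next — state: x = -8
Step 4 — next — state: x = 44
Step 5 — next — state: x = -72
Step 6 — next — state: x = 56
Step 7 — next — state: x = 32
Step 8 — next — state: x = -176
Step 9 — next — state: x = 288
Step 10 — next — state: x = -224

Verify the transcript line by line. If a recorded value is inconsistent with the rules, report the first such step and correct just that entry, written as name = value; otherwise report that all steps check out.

Step 1: x = -2*(-3) + (-2)*(-2) + (0) = 10 — agrees with the transcript.
Step 2: x = -2*(10) + (-2)*(-3) + (0) = -14 — consistent with the transcript.
Step 3: x = -2*(-14) + (-2)*(10) + (0) = 8 — the transcript has a different value.
The audit stops at step 3: the recorded entry is wrong and should be x = 8.

step 3, x = 8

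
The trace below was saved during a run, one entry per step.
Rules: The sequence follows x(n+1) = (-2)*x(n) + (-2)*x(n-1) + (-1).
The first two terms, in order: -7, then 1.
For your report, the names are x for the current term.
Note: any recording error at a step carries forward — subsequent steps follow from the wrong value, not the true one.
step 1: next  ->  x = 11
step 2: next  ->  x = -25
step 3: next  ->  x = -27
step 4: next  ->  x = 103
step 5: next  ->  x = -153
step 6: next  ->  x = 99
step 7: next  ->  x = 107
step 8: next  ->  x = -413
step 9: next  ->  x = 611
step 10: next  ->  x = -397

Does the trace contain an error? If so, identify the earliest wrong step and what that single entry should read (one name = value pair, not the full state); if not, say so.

Recomputing the run from the initial state:
step 1: x = 11
step 2: x = -25
step 3: x = 27
step 4: x = -5
step 5: x = -45
step 6: x = 99
step 7: x = -109
step 8: x = 19
step 9: x = 179
step 10: x = -397
The first disagreement with the trace is at step 3, where the value should be x = 27.

step 3, x = 27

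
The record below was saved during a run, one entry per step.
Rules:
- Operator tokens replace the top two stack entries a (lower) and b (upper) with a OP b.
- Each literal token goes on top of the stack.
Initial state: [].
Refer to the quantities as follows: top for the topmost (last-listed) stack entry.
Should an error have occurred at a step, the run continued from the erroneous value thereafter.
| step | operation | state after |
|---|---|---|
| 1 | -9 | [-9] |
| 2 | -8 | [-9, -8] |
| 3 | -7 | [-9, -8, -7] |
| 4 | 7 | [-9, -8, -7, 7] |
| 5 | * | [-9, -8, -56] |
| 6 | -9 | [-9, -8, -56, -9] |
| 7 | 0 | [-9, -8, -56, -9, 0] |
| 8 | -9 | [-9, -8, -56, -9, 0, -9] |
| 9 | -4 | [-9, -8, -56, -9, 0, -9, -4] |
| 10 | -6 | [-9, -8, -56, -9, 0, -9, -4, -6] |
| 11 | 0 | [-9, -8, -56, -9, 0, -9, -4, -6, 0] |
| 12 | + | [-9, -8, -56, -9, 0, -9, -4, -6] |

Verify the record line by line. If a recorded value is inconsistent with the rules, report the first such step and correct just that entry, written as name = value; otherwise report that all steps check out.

step 5, top = -49

Recomputing the run from the initial state:
step 1: [-9]
step 2: [-9, -8]
step 3: [-9, -8, -7]
step 4: [-9, -8, -7, 7]
step 5: [-9, -8, -49]
step 6: [-9, -8, -49, -9]
step 7: [-9, -8, -49, -9, 0]
step 8: [-9, -8, -49, -9, 0, -9]
step 9: [-9, -8, -49, -9, 0, -9, -4]
step 10: [-9, -8, -49, -9, 0, -9, -4, -6]
step 11: [-9, -8, -49, -9, 0, -9, -4, -6, 0]
step 12: [-9, -8, -49, -9, 0, -9, -4, -6]
The first disagreement with the record is at step 5, where the value should be top = -49.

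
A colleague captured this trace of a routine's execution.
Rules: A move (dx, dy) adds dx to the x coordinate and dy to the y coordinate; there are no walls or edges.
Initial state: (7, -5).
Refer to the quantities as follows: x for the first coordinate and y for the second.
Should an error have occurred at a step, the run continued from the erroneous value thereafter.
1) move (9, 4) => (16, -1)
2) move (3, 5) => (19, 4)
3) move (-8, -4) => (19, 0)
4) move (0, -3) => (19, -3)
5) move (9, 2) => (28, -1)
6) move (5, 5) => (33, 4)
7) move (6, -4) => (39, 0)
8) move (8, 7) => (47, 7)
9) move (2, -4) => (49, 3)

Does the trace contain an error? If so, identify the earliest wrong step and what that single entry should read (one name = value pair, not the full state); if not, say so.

Recomputing the run from the initial state:
step 1: x = 16, y = -1
step 2: x = 19, y = 4
step 3: x = 11, y = 0
step 4: x = 11, y = -3
step 5: x = 20, y = -1
step 6: x = 25, y = 4
step 7: x = 31, y = 0
step 8: x = 39, y = 7
step 9: x = 41, y = 3
The first disagreement with the trace is at step 3, where the value should be x = 11.

step 3, x = 11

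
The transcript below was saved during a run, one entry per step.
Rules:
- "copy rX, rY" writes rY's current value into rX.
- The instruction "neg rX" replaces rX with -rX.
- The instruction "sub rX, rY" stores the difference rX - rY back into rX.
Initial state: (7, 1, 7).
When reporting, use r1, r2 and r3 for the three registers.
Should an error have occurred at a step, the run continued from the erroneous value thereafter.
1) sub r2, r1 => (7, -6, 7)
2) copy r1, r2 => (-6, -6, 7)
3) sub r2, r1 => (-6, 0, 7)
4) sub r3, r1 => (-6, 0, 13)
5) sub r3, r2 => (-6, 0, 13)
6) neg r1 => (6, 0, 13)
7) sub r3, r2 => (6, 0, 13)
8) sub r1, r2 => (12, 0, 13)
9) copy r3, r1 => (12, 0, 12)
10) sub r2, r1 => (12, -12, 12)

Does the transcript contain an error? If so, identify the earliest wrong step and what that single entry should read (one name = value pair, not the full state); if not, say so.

step 8, r1 = 6

step 1: r2 = 1 - 7 = -6 -> no discrepancy
step 2: r1 = -6 -> in agreement
step 3: r2 = -6 - -6 = 0 -> matches
step 4: r3 = 7 - -6 = 13 -> exactly as logged
step 5: r3 = 13 - 0 = 13 -> in agreement
step 6: r1 = -(-6) = 6 -> consistent with the transcript
step 7: r3 = 13 - 0 = 13 -> checks out
step 8: r1 = 6 - 0 = 6 -> not what was recorded
First deviation found at step 8; the corrected entry is r1 = 6.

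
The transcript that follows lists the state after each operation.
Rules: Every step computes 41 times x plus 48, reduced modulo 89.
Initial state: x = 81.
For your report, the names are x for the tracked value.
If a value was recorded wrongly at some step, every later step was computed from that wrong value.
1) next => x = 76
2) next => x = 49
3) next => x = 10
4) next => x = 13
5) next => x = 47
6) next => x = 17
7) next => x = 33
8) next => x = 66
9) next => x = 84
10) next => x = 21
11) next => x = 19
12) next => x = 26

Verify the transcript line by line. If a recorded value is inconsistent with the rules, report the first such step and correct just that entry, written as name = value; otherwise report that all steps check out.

1. x = (41*81 + 48) mod 89 = 76 (in agreement)
2. x = (41*76 + 48) mod 89 = 49 (exactly as logged)
3. x = (41*49 + 48) mod 89 = 10 (confirmed correct)
4. x = (41*10 + 48) mod 89 = 13 (consistent with the transcript)
5. x = (41*13 + 48) mod 89 = 47 (agrees with the transcript)
6. x = (41*47 + 48) mod 89 = 17 (no discrepancy)
7. x = (41*17 + 48) mod 89 = 33 (in agreement)
8. x = (41*33 + 48) mod 89 = 66 (exactly as logged)
9. x = (41*66 + 48) mod 89 = 84 (exactly as logged)
10. x = (41*84 + 48) mod 89 = 21 (exactly as logged)
11. x = (41*21 + 48) mod 89 = 19 (consistent with the transcript)
12. x = (41*19 + 48) mod 89 = 26 (in agreement)
Nothing is out of place; the run is error-free.

no error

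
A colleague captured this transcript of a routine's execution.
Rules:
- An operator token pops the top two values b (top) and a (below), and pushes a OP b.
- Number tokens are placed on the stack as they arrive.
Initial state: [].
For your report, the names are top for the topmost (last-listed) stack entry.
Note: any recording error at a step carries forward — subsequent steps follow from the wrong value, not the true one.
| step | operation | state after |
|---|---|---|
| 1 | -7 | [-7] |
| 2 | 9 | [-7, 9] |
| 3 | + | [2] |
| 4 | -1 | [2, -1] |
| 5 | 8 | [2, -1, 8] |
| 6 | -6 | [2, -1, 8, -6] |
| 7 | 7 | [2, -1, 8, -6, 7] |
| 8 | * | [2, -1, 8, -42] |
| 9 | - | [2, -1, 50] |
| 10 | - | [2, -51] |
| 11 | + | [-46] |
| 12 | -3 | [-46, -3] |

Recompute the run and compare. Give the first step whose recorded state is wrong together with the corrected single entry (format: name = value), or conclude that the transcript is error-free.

Recomputing the run from the initial state:
step 1: [-7]
step 2: [-7, 9]
step 3: [2]
step 4: [2, -1]
step 5: [2, -1, 8]
step 6: [2, -1, 8, -6]
step 7: [2, -1, 8, -6, 7]
step 8: [2, -1, 8, -42]
step 9: [2, -1, 50]
step 10: [2, -51]
step 11: [-49]
step 12: [-49, -3]
The first disagreement with the transcript is at step 11, where the value should be top = -49.

step 11, top = -49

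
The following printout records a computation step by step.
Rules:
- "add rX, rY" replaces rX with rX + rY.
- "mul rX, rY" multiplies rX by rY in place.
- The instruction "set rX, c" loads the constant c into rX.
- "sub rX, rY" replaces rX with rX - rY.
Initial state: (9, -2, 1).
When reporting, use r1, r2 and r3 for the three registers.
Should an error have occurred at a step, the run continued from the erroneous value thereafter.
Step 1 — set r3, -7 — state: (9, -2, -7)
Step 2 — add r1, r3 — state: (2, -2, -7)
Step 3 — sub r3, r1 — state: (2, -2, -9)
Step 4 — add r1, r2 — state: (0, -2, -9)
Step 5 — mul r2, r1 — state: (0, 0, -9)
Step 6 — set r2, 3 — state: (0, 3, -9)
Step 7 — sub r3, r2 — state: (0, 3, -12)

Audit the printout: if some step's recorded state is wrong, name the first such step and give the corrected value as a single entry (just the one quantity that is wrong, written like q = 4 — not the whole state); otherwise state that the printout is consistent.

no error

Recomputing the run from the initial state:
step 1: r1 = 9, r2 = -2, r3 = -7
step 2: r1 = 2, r2 = -2, r3 = -7
step 3: r1 = 2, r2 = -2, r3 = -9
step 4: r1 = 0, r2 = -2, r3 = -9
step 5: r1 = 0, r2 = 0, r3 = -9
step 6: r1 = 0, r2 = 3, r3 = -9
step 7: r1 = 0, r2 = 3, r3 = -12
This matches the printout at every step.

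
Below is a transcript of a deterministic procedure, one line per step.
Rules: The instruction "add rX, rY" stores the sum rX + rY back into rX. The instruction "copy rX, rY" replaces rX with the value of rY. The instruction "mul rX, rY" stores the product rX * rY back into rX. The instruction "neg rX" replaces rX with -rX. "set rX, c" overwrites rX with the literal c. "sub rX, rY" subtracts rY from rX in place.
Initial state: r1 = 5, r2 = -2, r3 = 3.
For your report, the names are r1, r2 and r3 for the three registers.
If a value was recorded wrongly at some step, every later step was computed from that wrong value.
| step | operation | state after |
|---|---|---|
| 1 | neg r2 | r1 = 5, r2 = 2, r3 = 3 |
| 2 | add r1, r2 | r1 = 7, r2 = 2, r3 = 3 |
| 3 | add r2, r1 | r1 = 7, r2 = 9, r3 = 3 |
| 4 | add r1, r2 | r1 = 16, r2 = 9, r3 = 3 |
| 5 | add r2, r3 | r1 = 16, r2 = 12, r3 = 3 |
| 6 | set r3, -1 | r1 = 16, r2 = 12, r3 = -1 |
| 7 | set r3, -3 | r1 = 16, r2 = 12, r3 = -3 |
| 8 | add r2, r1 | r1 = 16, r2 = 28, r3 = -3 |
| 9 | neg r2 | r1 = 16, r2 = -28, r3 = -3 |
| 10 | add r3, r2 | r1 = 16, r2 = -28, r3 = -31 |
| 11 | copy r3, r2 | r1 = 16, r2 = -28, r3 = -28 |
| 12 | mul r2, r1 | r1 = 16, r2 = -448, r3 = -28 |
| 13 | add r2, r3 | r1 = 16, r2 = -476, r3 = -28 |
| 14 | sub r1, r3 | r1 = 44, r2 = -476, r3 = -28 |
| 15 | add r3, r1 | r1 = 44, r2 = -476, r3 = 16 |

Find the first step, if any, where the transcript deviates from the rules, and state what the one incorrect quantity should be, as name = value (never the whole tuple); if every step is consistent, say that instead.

step 1: r2 = -(-2) = 2 -> verified
step 2: r1 = 5 + 2 = 7 -> verified
step 3: r2 = 2 + 7 = 9 -> consistent with the transcript
step 4: r1 = 7 + 9 = 16 -> consistent with the transcript
step 5: r2 = 9 + 3 = 12 -> agrees with the transcript
step 6: r3 = -1 -> checks out
step 7: r3 = -3 -> matches
step 8: r2 = 12 + 16 = 28 -> same as recorded
step 9: r2 = -(28) = -28 -> in agreement
step 10: r3 = -3 + -28 = -31 -> no discrepancy
step 11: r3 = -28 -> confirmed correct
step 12: r2 = -28 * 16 = -448 -> no discrepancy
step 13: r2 = -448 + -28 = -476 -> agrees with the transcript
step 14: r1 = 16 - -28 = 44 -> checks out
step 15: r3 = -28 + 44 = 16 -> exactly as logged
No step deviates from the rules.

no error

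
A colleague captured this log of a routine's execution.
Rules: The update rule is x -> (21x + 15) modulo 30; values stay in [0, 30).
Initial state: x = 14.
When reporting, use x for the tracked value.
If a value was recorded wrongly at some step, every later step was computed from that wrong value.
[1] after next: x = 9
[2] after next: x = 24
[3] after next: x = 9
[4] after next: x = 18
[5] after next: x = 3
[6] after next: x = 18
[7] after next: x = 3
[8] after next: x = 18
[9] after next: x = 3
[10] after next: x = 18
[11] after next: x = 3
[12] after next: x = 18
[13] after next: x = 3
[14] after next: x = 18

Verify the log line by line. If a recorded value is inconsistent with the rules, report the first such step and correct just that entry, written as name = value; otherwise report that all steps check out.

step 4, x = 24

Step 1: x = (21*14 + 15) mod 30 = 9 — agrees with the log.
Step 2: x = (21*9 + 15) mod 30 = 24 — verified.
Step 3: x = (21*24 + 15) mod 30 = 9 — in agreement.
Step 4: x = (21*9 + 15) mod 30 = 24 — the recorded entry deviates here.
Step 4 is the first one off; corrected, x = 24.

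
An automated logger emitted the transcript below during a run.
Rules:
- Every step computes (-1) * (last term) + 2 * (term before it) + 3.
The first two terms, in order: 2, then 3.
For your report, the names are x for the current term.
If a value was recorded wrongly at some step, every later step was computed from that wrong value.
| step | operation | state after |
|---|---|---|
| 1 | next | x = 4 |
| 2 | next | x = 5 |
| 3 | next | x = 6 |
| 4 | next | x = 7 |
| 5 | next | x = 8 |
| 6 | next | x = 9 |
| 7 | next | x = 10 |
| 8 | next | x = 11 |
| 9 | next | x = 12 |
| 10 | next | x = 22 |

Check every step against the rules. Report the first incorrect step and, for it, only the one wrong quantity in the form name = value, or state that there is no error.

Recomputing the run from the initial state:
step 1: x = 4
step 2: x = 5
step 3: x = 6
step 4: x = 7
step 5: x = 8
step 6: x = 9
step 7: x = 10
step 8: x = 11
step 9: x = 12
step 10: x = 13
The first disagreement with the transcript is at step 10, where the value should be x = 13.

step 10, x = 13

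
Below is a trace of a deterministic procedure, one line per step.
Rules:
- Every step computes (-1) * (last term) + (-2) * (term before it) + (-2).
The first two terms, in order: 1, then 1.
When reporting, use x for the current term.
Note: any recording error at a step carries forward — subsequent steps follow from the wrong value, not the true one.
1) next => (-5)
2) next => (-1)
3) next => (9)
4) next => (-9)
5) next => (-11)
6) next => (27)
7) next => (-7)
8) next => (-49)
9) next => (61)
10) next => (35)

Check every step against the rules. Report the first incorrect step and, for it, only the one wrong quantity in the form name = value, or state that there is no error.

1. x = -1*(1) + (-2)*(1) + (-2) = -5 (checks out)
2. x = -1*(-5) + (-2)*(1) + (-2) = 1 (the entry is off here)
Conclusion: step 2 carries the first error; the entry should be x = 1.

step 2, x = 1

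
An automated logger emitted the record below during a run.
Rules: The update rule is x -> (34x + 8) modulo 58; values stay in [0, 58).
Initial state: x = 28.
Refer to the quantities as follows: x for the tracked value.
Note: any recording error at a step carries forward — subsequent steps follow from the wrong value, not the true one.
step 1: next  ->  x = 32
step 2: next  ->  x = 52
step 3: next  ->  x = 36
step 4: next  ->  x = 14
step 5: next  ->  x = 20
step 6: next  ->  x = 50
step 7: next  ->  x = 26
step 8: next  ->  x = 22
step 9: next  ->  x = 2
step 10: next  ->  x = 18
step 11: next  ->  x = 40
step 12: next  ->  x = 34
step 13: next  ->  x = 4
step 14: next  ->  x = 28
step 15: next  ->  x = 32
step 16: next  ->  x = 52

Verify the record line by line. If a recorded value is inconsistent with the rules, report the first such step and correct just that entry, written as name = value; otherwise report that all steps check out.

1. x = (34*28 + 8) mod 58 = 32 (same as recorded)
2. x = (34*32 + 8) mod 58 = 52 (exactly as logged)
3. x = (34*52 + 8) mod 58 = 36 (confirmed correct)
4. x = (34*36 + 8) mod 58 = 14 (verified)
5. x = (34*14 + 8) mod 58 = 20 (exactly as logged)
6. x = (34*20 + 8) mod 58 = 50 (exactly as logged)
7. x = (34*50 + 8) mod 58 = 26 (confirmed correct)
8. x = (34*26 + 8) mod 58 = 22 (agrees with the record)
9. x = (34*22 + 8) mod 58 = 2 (exactly as logged)
10. x = (34*2 + 8) mod 58 = 18 (exactly as logged)
11. x = (34*18 + 8) mod 58 = 40 (no discrepancy)
12. x = (34*40 + 8) mod 58 = 34 (confirmed correct)
13. x = (34*34 + 8) mod 58 = 4 (no discrepancy)
14. x = (34*4 + 8) mod 58 = 28 (verified)
15. x = (34*28 + 8) mod 58 = 32 (verified)
16. x = (34*32 + 8) mod 58 = 52 (same as recorded)
All steps check out; nothing to correct.

no error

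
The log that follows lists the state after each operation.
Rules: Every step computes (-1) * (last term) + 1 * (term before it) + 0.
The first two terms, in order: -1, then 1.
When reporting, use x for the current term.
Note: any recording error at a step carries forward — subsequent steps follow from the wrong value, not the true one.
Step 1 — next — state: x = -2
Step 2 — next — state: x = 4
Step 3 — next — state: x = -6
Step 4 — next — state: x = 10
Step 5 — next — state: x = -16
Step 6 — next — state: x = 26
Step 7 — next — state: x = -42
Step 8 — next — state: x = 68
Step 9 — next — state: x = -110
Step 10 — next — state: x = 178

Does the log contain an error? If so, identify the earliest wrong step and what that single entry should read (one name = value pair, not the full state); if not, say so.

step 2, x = 3

Recomputing the run from the initial state:
step 1: x = -2
step 2: x = 3
step 3: x = -5
step 4: x = 8
step 5: x = -13
step 6: x = 21
step 7: x = -34
step 8: x = 55
step 9: x = -89
step 10: x = 144
The first disagreement with the log is at step 2, where the value should be x = 3.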